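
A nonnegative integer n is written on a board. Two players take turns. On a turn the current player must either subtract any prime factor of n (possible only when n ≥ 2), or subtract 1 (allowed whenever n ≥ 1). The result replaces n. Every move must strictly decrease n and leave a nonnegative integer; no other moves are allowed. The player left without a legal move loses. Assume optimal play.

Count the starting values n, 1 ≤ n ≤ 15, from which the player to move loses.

Label each position W (a win for the player to move) or L (a loss). A position with no legal move is L; any other position is W exactly when some move reaches an L, and L when every move reaches a W.
n=0: no move → L
n=1: →0(L), so W
n=2: →0(L), so W
n=3: →0(L), so W
n=4: →2(W), 3(W) — all W, so L
n=5: →0(L), so W
n=6: →4(L), so W
n=7: →0(L), so W
n=8: →6(W), 7(W) — all W, so L
n=9: →8(L), so W
n=10: →8(L), so W
n=11: →0(L), so W
n=12: →9(W), 10(W), 11(W) — all W, so L
n=13: →0(L), so W
n=14: →12(L), so W
n=15: →12(L), so W
L entries with 1 ≤ n ≤ 15 (n=0 is outside the asked range and is not counted): n = 4, 8, 12; that makes 3.

3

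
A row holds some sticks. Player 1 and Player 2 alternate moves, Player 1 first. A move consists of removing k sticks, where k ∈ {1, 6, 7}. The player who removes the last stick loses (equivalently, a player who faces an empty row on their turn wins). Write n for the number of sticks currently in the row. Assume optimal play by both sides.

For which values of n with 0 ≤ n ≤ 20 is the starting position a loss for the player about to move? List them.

Positions with no move are W. A position that does have a move is losing for the player to move precisely when every available move leads to a winning position for the opponent. Fill in the labels:
n=0: no move; the opponent has just taken the last stick and therefore loses → W
n=1: L (sole option 0(W) is W)
n=2: W (go to 1, an L position)
n=3: L (sole option 2(W) is W)
n=4: W (go to 3, an L position)
n=5: L (sole option 4(W) is W)
n=6: W (go to 5, an L position)
n=7: W (go to 1, an L position)
n=8: W (go to 1, an L position)
n=9: W (go to 3, an L position)
n=10: W (go to 3, an L position)
n=11: W (go to 5, an L position)
n=12: W (go to 5, an L position)
n=13: L (options 12(W), 7(W), 6(W) are all W)
n=14: W (go to 13, an L position)
n=15: L (options 14(W), 9(W), 8(W) are all W)
n=16: W (go to 15, an L position)
n=17: L (options 16(W), 11(W), 10(W) are all W)
n=18: W (go to 17, an L position)
n=19: W (go to 13, an L position)
n=20: W (go to 13, an L position)
The losing starting values of n are exactly the entries labelled L in this table (6 of them).

1, 3, 5, 13, 15, 17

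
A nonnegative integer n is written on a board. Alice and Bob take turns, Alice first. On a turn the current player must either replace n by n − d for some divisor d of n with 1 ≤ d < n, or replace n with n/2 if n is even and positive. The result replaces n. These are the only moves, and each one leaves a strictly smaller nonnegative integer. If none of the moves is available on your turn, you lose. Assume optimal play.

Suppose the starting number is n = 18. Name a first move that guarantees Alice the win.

Compute win/loss labels from the base case upward. A position with no move is L. Any other position is W if it can reach an L in one move, else L.
n=0: no move → L
n=1: no move → L
n=2: →1(L), so W
n=3: →2(W) only, which is W, so L
n=4: →3(L), so W
n=5: →4(W) only, which is W, so L
n=6: →3(L), so W
n=7: →6(W) only, which is W, so L
n=8: →7(L), so W
n=9: →6(W), 8(W) — all W, so L
n=10: →5(L), so W
n=11: →10(W) only, which is W, so L
n=12: →9(L), so W
n=13: →12(W) only, which is W, so L
n=14: →7(L), so W
n=15: →10(W), 12(W), 14(W) — all W, so L
n=16: →15(L), so W
n=17: →16(W) only, which is W, so L
n=18: →9(L), so W
From 18, the L positions reachable in one move are: 9, 15, 17. Any move reaching one of these is winning.

Move to 9.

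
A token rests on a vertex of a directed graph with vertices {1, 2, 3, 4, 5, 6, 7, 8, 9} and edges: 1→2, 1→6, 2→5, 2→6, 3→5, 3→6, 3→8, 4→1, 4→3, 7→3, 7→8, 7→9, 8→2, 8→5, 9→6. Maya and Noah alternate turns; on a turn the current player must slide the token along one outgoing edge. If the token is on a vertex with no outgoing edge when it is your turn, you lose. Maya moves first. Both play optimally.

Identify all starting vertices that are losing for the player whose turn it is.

Build the W/L table. Terminal = L. A non-terminal position is W if it has a move to some L; otherwise it is L.
Every edge goes from a vertex to one that appears earlier in the order 6, 5, 2, 8, 3, 9, 7, 1, 4, so processing vertices in that order labels each vertex after all of its successors.
6: no outgoing edge → L
5: no outgoing edge → L
2: reaches L-position 5 → W
8: reaches L-position 5 → W
3: reaches L-position 5 → W
9: reaches L-position 6 → W
7: only reaches 9(W), 3(W), 8(W), all W → L
1: reaches L-position 6 → W
4: only reaches 1(W), 3(W), all W → L
Reading off the rows marked L gives the requested list; there are 4 such vertices.

4, 5, 6, 7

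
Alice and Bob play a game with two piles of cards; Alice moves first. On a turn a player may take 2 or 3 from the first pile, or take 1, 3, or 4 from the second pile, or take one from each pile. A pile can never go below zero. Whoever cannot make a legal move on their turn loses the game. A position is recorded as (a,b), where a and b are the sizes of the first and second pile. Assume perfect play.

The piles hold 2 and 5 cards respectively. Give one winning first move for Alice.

Build the W/L table. Terminal = L. A non-terminal position is W if it has a move to some L; otherwise it is L.
No move ever increases a pile, so every position that can arise here has a ≤ 2 and b ≤ 5; it is enough to label the cells with 0 ≤ a ≤ 2 and 0 ≤ b ≤ 5.
Every move lowers a or b (never raises either), so fill the grid row by row in increasing a, and left to right within a row: each cell's successors are then already labelled.
      b=0  b=1  b=2  b=3  b=4  b=5
a=0:    L    W    L    W    W    W
a=1:    L    W    L    W    W    W
a=2:    W    W    W    W    L    W
Cells with no legal move (terminal, hence L): (0,0), (1,0).
The remaining L cells, each justified by listing all of its moves:
(0,2): L (sole option (0,1)(W) is W)
(1,2): L (options (1,1)(W), (0,1)(W) are all W)
(2,4): L (options (0,4)(W), (2,3)(W), (2,1)(W), (2,0)(W), (1,3)(W) are all W)
Every other cell has at least one move into one of the L cells above, so it is W.
From (2,5), the L positions reachable in one move are: (2,4).

Move to (2,4).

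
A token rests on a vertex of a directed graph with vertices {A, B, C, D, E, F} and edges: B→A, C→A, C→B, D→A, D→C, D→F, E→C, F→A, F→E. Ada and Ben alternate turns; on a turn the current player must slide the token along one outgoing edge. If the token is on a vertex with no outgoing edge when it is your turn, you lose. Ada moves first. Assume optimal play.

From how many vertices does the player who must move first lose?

2

Use the standard recursion: the mover loses at a terminal position; elsewhere, the mover wins exactly when some move hands the opponent an L position.
Every edge goes from a vertex to one that appears earlier in the order A, B, C, E, F, D, so processing vertices in that order labels each vertex after all of its successors.
A: no outgoing edge → L
B: can move to A, which is L ⇒ W
C: can move to A, which is L ⇒ W
E: the only move is to C(W), a W ⇒ L
F: can move to E, which is L ⇒ W
D: can move to A, which is L ⇒ W
The L vertices are A, E; that is 2 in all.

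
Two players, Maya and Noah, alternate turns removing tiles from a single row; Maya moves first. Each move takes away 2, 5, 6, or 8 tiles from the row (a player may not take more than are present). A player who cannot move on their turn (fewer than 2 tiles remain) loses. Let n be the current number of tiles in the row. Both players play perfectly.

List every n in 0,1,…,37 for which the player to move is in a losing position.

Use the standard recursion: the mover loses at a terminal position; elsewhere, the mover wins exactly when some move hands the opponent an L position.
n=0: no move → L
n=1: no move → L
n=2: W (go to 0, an L position)
n=3: W (go to 1, an L position)
n=4: L (sole option 2(W) is W)
n=5: W (go to 0, an L position)
n=6: W (go to 4, an L position)
n=7: W (go to 1, an L position)
n=8: W (go to 0, an L position)
n=9: W (go to 4, an L position)
n=10: W (go to 4, an L position)
n=11: L (options 9(W), 6(W), 5(W), 3(W) are all W)
n=12: W (go to 4, an L position)
n=13: W (go to 11, an L position)
n=14: L (options 12(W), 9(W), 8(W), 6(W) are all W)
n=15: L (options 13(W), 10(W), 9(W), 7(W) are all W)
n=16: W (go to 14, an L position)
n=17: W (go to 15, an L position)
n=18: L (options 16(W), 13(W), 12(W), 10(W) are all W)
n=19: W (go to 14, an L position)
n=20: W (go to 18, an L position)
n=21: W (go to 15, an L position)
n=22: W (go to 14, an L position)
n=23: W (go to 18, an L position)
n=24: W (go to 18, an L position)
n=25: L (options 23(W), 20(W), 19(W), 17(W) are all W)
n=26: W (go to 18, an L position)
n=27: W (go to 25, an L position)
n=28: L (options 26(W), 23(W), 22(W), 20(W) are all W)
n=29: L (options 27(W), 24(W), 23(W), 21(W) are all W)
n=30: W (go to 28, an L position)
n=31: W (go to 29, an L position)
n=32: L (options 30(W), 27(W), 26(W), 24(W) are all W)
n=33: W (go to 28, an L position)
n=34: W (go to 32, an L position)
n=35: W (go to 29, an L position)
n=36: W (go to 28, an L position)
n=37: W (go to 32, an L position)
Reading off the rows marked L gives the requested list; there are 11 such values of n.

0, 1, 4, 11, 14, 15, 18, 25, 28, 29, 32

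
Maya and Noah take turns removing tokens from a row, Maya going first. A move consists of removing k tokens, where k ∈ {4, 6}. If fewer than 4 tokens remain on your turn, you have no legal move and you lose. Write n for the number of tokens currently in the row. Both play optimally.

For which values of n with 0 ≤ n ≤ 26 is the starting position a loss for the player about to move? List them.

Work bottom-up. With no move the player to move loses. Otherwise the position is W if at least one move leads to an L position for the opponent, and L if every move leads to a W.
n=0: no move → L
n=1: no move → L
n=2: no move → L
n=3: no move → L
n=4: W (go to 0, an L position)
n=5: W (go to 1, an L position)
n=6: W (go to 2, an L position)
n=7: W (go to 3, an L position)
n=8: W (go to 2, an L position)
n=9: W (go to 3, an L position)
n=10: L (options 6(W), 4(W) are all W)
n=11: L (options 7(W), 5(W) are all W)
n=12: L (options 8(W), 6(W) are all W)
n=13: L (options 9(W), 7(W) are all W)
n=14: W (go to 10, an L position)
n=15: W (go to 11, an L position)
n=16: W (go to 12, an L position)
n=17: W (go to 13, an L position)
n=18: W (go to 12, an L position)
n=19: W (go to 13, an L position)
n=20: L (options 16(W), 14(W) are all W)
n=21: L (options 17(W), 15(W) are all W)
n=22: L (options 18(W), 16(W) are all W)
n=23: L (options 19(W), 17(W) are all W)
n=24: W (go to 20, an L position)
n=25: W (go to 21, an L position)
n=26: W (go to 22, an L position)
The losing starting values of n are exactly the entries labelled L in this table (12 of them).

0, 1, 2, 3, 10, 11, 12, 13, 20, 21, 22, 23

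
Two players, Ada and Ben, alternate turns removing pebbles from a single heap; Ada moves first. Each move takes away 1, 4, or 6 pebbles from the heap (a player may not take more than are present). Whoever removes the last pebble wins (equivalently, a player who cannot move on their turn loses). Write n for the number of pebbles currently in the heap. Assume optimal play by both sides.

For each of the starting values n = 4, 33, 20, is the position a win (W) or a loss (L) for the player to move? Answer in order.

Label each position W (a win for the player to move) or L (a loss). A position with no legal move is L; any other position is W exactly when some move reaches an L, and L when every move reaches a W.
n=0: no move → L
n=1: →0(L), so W
n=2: →1(W) only, which is W, so L
n=3: →2(L), so W
n=4: →0(L), so W
n=5: →4(W), 1(W) — all W, so L
n=6: →5(L), so W
n=7: →6(W), 3(W), 1(W) — all W, so L
n=8: →7(L), so W
n=9: →5(L), so W
n=10: →9(W), 6(W), 4(W) — all W, so L
n=11: →10(L), so W
n=12: →11(W), 8(W), 6(W) — all W, so L
n=13: →12(L), so W
n=14: →10(L), so W
n=15: →14(W), 11(W), 9(W) — all W, so L
n=16: →15(L), so W
n=17: →16(W), 13(W), 11(W) — all W, so L
n=18: →17(L), so W
n=19: →15(L), so W
n=20: →19(W), 16(W), 14(W) — all W, so L
n=21: →20(L), so W
n=22: →21(W), 18(W), 16(W) — all W, so L
n=23: →22(L), so W
n=24: →20(L), so W
n=25: →24(W), 21(W), 19(W) — all W, so L
n=26: →25(L), so W
n=27: →26(W), 23(W), 21(W) — all W, so L
n=28: →27(L), so W
n=29: →25(L), so W
n=30: →29(W), 26(W), 24(W) — all W, so L
n=31: →30(L), so W
n=32: →31(W), 28(W), 26(W) — all W, so L
n=33: →32(L), so W

4: W, 33: W, 20: L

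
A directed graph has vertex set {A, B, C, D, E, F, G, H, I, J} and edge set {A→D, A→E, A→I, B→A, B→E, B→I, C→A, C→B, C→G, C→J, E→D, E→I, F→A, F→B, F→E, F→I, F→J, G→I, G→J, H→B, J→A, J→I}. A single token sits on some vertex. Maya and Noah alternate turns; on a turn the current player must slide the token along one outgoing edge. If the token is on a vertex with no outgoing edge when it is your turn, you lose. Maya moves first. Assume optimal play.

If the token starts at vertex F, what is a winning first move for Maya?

Move to I.

Classify positions by backward induction: terminal positions (no move available) are L. From any other position, the mover wins iff some move reaches an L.
Every edge goes from a vertex to one that appears earlier in the order D, I, E, A, B, J, G, H, F, C, so processing vertices in that order labels each vertex after all of its successors.
D: no outgoing edge → L
I: no outgoing edge → L
E: →I(L), so W
A: →I(L), so W
B: →I(L), so W
J: →I(L), so W
G: →I(L), so W
H: →B(W) only, which is W, so L
F: →I(L), so W
C: →G(W), J(W), B(W), A(W) — all W, so L
From F, the L positions reachable in one move are: I.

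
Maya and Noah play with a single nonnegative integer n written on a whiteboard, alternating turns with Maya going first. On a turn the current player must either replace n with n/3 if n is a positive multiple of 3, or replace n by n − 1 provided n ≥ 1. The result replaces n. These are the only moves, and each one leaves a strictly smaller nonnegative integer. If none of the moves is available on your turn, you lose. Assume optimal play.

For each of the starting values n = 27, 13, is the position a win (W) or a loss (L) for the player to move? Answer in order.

Positions with no move are L. A position that does have a move is losing for the player to move precisely when every available move leads to a winning position for the opponent. Fill in the labels:
n=0: no move → L
n=1: W (go to 0, an L position)
n=2: L (sole option 1(W) is W)
n=3: W (go to 2, an L position)
n=4: L (sole option 3(W) is W)
n=5: W (go to 4, an L position)
n=6: W (go to 2, an L position)
n=7: L (sole option 6(W) is W)
n=8: W (go to 7, an L position)
n=9: L (options 3(W), 8(W) are all W)
n=10: W (go to 9, an L position)
n=11: L (sole option 10(W) is W)
n=12: W (go to 4, an L position)
n=13: L (sole option 12(W) is W)
n=14: W (go to 13, an L position)
n=15: L (options 5(W), 14(W) are all W)
n=16: W (go to 15, an L position)
n=17: L (sole option 16(W) is W)
n=18: W (go to 17, an L position)
n=19: L (sole option 18(W) is W)
n=20: W (go to 19, an L position)
n=21: W (go to 7, an L position)
n=22: L (sole option 21(W) is W)
n=23: W (go to 22, an L position)
n=24: L (options 8(W), 23(W) are all W)
n=25: W (go to 24, an L position)
n=26: L (sole option 25(W) is W)
n=27: W (go to 9, an L position)

27: W, 13: L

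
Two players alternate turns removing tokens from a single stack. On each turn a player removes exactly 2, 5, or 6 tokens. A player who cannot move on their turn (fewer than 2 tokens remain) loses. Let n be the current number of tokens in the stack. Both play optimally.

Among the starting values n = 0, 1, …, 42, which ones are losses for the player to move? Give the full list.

0, 1, 4, 8, 11, 12, 15, 19, 22, 23, 26, 30, 33, 34, 37, 41

Classify positions by backward induction: terminal positions (no move available) are L. From any other position, the mover wins iff some move reaches an L.
n=0: no move → L
n=1: no move → L
n=2: →0(L), so W
n=3: →1(L), so W
n=4: →2(W) only, which is W, so L
n=5: →0(L), so W
n=6: →4(L), so W
n=7: →1(L), so W
n=8: →6(W), 3(W), 2(W) — all W, so L
n=9: →4(L), so W
n=10: →8(L), so W
n=11: →9(W), 6(W), 5(W) — all W, so L
n=12: →10(W), 7(W), 6(W) — all W, so L
n=13: →11(L), so W
n=14: →12(L), so W
n=15: →13(W), 10(W), 9(W) — all W, so L
n=16: →11(L), so W
n=17: →15(L), so W
n=18: →12(L), so W
n=19: →17(W), 14(W), 13(W) — all W, so L
n=20: →15(L), so W
n=21: →19(L), so W
n=22: →20(W), 17(W), 16(W) — all W, so L
n=23: →21(W), 18(W), 17(W) — all W, so L
n=24: →22(L), so W
n=25: →23(L), so W
n=26: →24(W), 21(W), 20(W) — all W, so L
n=27: →22(L), so W
n=28: →26(L), so W
n=29: →23(L), so W
n=30: →28(W), 25(W), 24(W) — all W, so L
n=31: →26(L), so W
n=32: →30(L), so W
n=33: →31(W), 28(W), 27(W) — all W, so L
n=34: →32(W), 29(W), 28(W) — all W, so L
n=35: →33(L), so W
n=36: →34(L), so W
n=37: →35(W), 32(W), 31(W) — all W, so L
n=38: →33(L), so W
n=39: →37(L), so W
n=40: →34(L), so W
n=41: →39(W), 36(W), 35(W) — all W, so L
n=42: →37(L), so W
Reading off the rows marked L gives the requested list; there are 16 such values of n.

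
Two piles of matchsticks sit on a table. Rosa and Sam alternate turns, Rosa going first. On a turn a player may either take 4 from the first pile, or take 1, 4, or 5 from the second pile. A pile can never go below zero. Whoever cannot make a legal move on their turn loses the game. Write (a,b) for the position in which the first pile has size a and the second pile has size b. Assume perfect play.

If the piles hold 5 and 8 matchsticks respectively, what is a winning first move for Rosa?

Move to (1,8).

Classify positions by backward induction: terminal positions (no move available) are L. From any other position, the mover wins iff some move reaches an L.
No move ever increases a pile, so every position that can arise here has a ≤ 5 and b ≤ 8; it is enough to label the cells with 0 ≤ a ≤ 5 and 0 ≤ b ≤ 8.
Every move lowers a or b (never raises either), so fill the grid row by row in increasing a, and left to right within a row: each cell's successors are then already labelled.
      b=0  b=1  b=2  b=3  b=4  b=5  b=6  b=7  b=8
a=0:    L    W    L    W    W    W    W    W    L
a=1:    L    W    L    W    W    W    W    W    L
a=2:    L    W    L    W    W    W    W    W    L
a=3:    L    W    L    W    W    W    W    W    L
a=4:    W    L    W    L    W    W    W    W    W
a=5:    W    L    W    L    W    W    W    W    W
Cells with no legal move (terminal, hence L): (0,0), (1,0), (2,0), (3,0).
The remaining L cells, each justified by listing all of its moves:
(0,2): the only move is to (0,1)(W), a W ⇒ L
(0,8): moves to (0,7)(W), (0,4)(W), (0,3)(W); every one is W ⇒ L
(1,2): the only move is to (1,1)(W), a W ⇒ L
(1,8): moves to (1,7)(W), (1,4)(W), (1,3)(W); every one is W ⇒ L
(2,2): the only move is to (2,1)(W), a W ⇒ L
(2,8): moves to (2,7)(W), (2,4)(W), (2,3)(W); every one is W ⇒ L
(3,2): the only move is to (3,1)(W), a W ⇒ L
(3,8): moves to (3,7)(W), (3,4)(W), (3,3)(W); every one is W ⇒ L
(4,1): moves to (0,1)(W), (4,0)(W); every one is W ⇒ L
(4,3): moves to (0,3)(W), (4,2)(W); every one is W ⇒ L
(5,1): moves to (1,1)(W), (5,0)(W); every one is W ⇒ L
(5,3): moves to (1,3)(W), (5,2)(W); every one is W ⇒ L
Every other cell has at least one move into one of the L cells above, so it is W.
From (5,8), the L positions reachable in one move are: (1,8), (5,3). Any move reaching one of these is winning.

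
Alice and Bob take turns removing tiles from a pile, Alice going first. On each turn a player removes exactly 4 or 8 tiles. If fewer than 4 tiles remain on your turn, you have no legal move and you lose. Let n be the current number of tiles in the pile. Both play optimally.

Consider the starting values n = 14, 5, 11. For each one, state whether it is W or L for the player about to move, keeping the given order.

14: L, 5: W, 11: W

Classify positions by backward induction: terminal positions (no move available) are L. From any other position, the mover wins iff some move reaches an L.
n=0: no move → L
n=1: no move → L
n=2: no move → L
n=3: no move → L
n=4: →0(L), so W
n=5: →1(L), so W
n=6: →2(L), so W
n=7: →3(L), so W
n=8: →0(L), so W
n=9: →1(L), so W
n=10: →2(L), so W
n=11: →3(L), so W
n=12: →8(W), 4(W) — all W, so L
n=13: →9(W), 5(W) — all W, so L
n=14: →10(W), 6(W) — all W, so L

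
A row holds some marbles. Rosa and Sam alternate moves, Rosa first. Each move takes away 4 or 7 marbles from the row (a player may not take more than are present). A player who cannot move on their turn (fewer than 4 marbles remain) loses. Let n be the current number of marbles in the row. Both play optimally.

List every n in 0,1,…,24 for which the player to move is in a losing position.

Work bottom-up. With no move the player to move loses. Otherwise the position is W if at least one move leads to an L position for the opponent, and L if every move leads to a W.
n=0: no move → L
n=1: no move → L
n=2: no move → L
n=3: no move → L
n=4: reaches L-position 0 → W
n=5: reaches L-position 1 → W
n=6: reaches L-position 2 → W
n=7: reaches L-position 3 → W
n=8: reaches L-position 1 → W
n=9: reaches L-position 2 → W
n=10: reaches L-position 3 → W
n=11: only reaches 7(W), 4(W), all W → L
n=12: only reaches 8(W), 5(W), all W → L
n=13: only reaches 9(W), 6(W), all W → L
n=14: only reaches 10(W), 7(W), all W → L
n=15: reaches L-position 11 → W
n=16: reaches L-position 12 → W
n=17: reaches L-position 13 → W
n=18: reaches L-position 14 → W
n=19: reaches L-position 12 → W
n=20: reaches L-position 13 → W
n=21: reaches L-position 14 → W
n=22: only reaches 18(W), 15(W), all W → L
n=23: only reaches 19(W), 16(W), all W → L
n=24: only reaches 20(W), 17(W), all W → L
Reading off the rows marked L gives the requested list; there are 11 such values of n.

0, 1, 2, 3, 11, 12, 13, 14, 22, 23, 24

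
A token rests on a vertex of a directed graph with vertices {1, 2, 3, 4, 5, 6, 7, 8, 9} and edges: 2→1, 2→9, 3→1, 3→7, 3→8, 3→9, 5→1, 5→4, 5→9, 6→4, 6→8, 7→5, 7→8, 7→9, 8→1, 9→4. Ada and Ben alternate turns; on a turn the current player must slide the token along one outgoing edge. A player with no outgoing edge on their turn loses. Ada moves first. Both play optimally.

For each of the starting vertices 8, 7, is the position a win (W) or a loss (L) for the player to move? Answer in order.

8: W, 7: L

Label each position W (a win for the player to move) or L (a loss). A position with no legal move is L; any other position is W exactly when some move reaches an L, and L when every move reaches a W.
Every edge goes from a vertex to one that appears earlier in the order 4, 1, 8, 6, 9, 2, 5, 7, 3, so processing vertices in that order labels each vertex after all of its successors.
4: no outgoing edge → L
1: no outgoing edge → L
8: reaches L-position 1 → W
6: reaches L-position 4 → W
9: reaches L-position 4 → W
2: reaches L-position 1 → W
5: reaches L-position 1 → W
7: only reaches 5(W), 9(W), 8(W), all W → L
3: reaches L-position 7 → W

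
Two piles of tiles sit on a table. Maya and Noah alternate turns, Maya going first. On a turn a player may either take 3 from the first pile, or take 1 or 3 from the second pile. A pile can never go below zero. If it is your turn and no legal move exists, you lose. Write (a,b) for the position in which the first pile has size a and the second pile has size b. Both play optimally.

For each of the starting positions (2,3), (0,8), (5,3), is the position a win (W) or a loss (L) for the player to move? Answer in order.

Build the W/L table. Terminal = L. A non-terminal position is W if it has a move to some L; otherwise it is L.
No move ever increases a pile, so every position that can arise here has a ≤ 5 and b ≤ 8; it is enough to label the cells with 0 ≤ a ≤ 5 and 0 ≤ b ≤ 8.
Every move lowers a or b (never raises either), so fill the grid row by row in increasing a, and left to right within a row: each cell's successors are then already labelled.
      b=0  b=1  b=2  b=3  b=4  b=5  b=6  b=7  b=8
a=0:    L    W    L    W    L    W    L    W    L
a=1:    L    W    L    W    L    W    L    W    L
a=2:    L    W    L    W    L    W    L    W    L
a=3:    W    L    W    L    W    L    W    L    W
a=4:    W    L    W    L    W    L    W    L    W
a=5:    W    L    W    L    W    L    W    L    W
Cells with no legal move (terminal, hence L): (0,0), (1,0), (2,0).
The remaining L cells, each justified by listing all of its moves:
(0,2): the only move is to (0,1)(W), a W ⇒ L
(0,4): moves to (0,3)(W), (0,1)(W); every one is W ⇒ L
(0,6): moves to (0,5)(W), (0,3)(W); every one is W ⇒ L
(0,8): moves to (0,7)(W), (0,5)(W); every one is W ⇒ L
(1,2): the only move is to (1,1)(W), a W ⇒ L
(1,4): moves to (1,3)(W), (1,1)(W); every one is W ⇒ L
(1,6): moves to (1,5)(W), (1,3)(W); every one is W ⇒ L
(1,8): moves to (1,7)(W), (1,5)(W); every one is W ⇒ L
(2,2): the only move is to (2,1)(W), a W ⇒ L
(2,4): moves to (2,3)(W), (2,1)(W); every one is W ⇒ L
(2,6): moves to (2,5)(W), (2,3)(W); every one is W ⇒ L
(2,8): moves to (2,7)(W), (2,5)(W); every one is W ⇒ L
(3,1): moves to (0,1)(W), (3,0)(W); every one is W ⇒ L
(3,3): moves to (0,3)(W), (3,2)(W), (3,0)(W); every one is W ⇒ L
(3,5): moves to (0,5)(W), (3,4)(W), (3,2)(W); every one is W ⇒ L
(3,7): moves to (0,7)(W), (3,6)(W), (3,4)(W); every one is W ⇒ L
(4,1): moves to (1,1)(W), (4,0)(W); every one is W ⇒ L
(4,3): moves to (1,3)(W), (4,2)(W), (4,0)(W); every one is W ⇒ L
(4,5): moves to (1,5)(W), (4,4)(W), (4,2)(W); every one is W ⇒ L
(4,7): moves to (1,7)(W), (4,6)(W), (4,4)(W); every one is W ⇒ L
(5,1): moves to (2,1)(W), (5,0)(W); every one is W ⇒ L
(5,3): moves to (2,3)(W), (5,2)(W), (5,0)(W); every one is W ⇒ L
(5,5): moves to (2,5)(W), (5,4)(W), (5,2)(W); every one is W ⇒ L
(5,7): moves to (2,7)(W), (5,6)(W), (5,4)(W); every one is W ⇒ L
Every other cell has at least one move into one of the L cells above, so it is W.
(2,3): the move to (2,2) reaches an L cell, so W
(0,8): one of the L cells justified above, so L
(5,3): one of the L cells justified above, so L

(2,3): W, (0,8): L, (5,3): L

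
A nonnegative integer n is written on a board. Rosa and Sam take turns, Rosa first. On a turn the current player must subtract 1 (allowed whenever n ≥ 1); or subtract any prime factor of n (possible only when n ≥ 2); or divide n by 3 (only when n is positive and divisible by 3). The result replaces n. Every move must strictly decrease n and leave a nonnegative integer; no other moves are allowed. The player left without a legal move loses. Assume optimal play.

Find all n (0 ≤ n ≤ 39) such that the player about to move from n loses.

Positions with no move are L. A position that does have a move is losing for the player to move precisely when every available move leads to a winning position for the opponent. Fill in the labels:
n=0: no move → L
n=1: W (go to 0, an L position)
n=2: W (go to 0, an L position)
n=3: W (go to 0, an L position)
n=4: L (options 2(W), 3(W) are all W)
n=5: W (go to 0, an L position)
n=6: W (go to 4, an L position)
n=7: W (go to 0, an L position)
n=8: L (options 6(W), 7(W) are all W)
n=9: W (go to 8, an L position)
n=10: W (go to 8, an L position)
n=11: W (go to 0, an L position)
n=12: W (go to 4, an L position)
n=13: W (go to 0, an L position)
n=14: L (options 7(W), 12(W), 13(W) are all W)
n=15: W (go to 14, an L position)
n=16: W (go to 14, an L position)
n=17: W (go to 0, an L position)
n=18: L (options 6(W), 15(W), 16(W), 17(W) are all W)
n=19: W (go to 0, an L position)
n=20: W (go to 18, an L position)
n=21: W (go to 14, an L position)
n=22: L (options 11(W), 20(W), 21(W) are all W)
n=23: W (go to 0, an L position)
n=24: W (go to 8, an L position)
n=25: L (options 20(W), 24(W) are all W)
n=26: W (go to 25, an L position)
n=27: L (options 9(W), 24(W), 26(W) are all W)
n=28: W (go to 27, an L position)
n=29: W (go to 0, an L position)
n=30: W (go to 25, an L position)
n=31: W (go to 0, an L position)
n=32: L (options 30(W), 31(W) are all W)
n=33: W (go to 22, an L position)
n=34: W (go to 32, an L position)
n=35: L (options 28(W), 30(W), 34(W) are all W)
n=36: W (go to 35, an L position)
n=37: W (go to 0, an L position)
n=38: L (options 19(W), 36(W), 37(W) are all W)
n=39: W (go to 38, an L position)
The losing starting values of n are exactly the entries labelled L in this table (11 of them).

0, 4, 8, 14, 18, 22, 25, 27, 32, 35, 38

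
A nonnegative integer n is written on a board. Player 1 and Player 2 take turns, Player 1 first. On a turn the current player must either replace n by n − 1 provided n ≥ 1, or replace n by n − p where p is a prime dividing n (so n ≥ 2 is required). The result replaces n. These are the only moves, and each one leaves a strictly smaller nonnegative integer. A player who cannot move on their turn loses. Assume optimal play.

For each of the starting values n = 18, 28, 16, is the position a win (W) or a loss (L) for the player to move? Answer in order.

18: W, 28: L, 16: L

Classify positions by backward induction: terminal positions (no move available) are L. From any other position, the mover wins iff some move reaches an L.
n=0: no move → L
n=1: can move to 0, which is L ⇒ W
n=2: can move to 0, which is L ⇒ W
n=3: can move to 0, which is L ⇒ W
n=4: moves to 2(W), 3(W); every one is W ⇒ L
n=5: can move to 0, which is L ⇒ W
n=6: can move to 4, which is L ⇒ W
n=7: can move to 0, which is L ⇒ W
n=8: moves to 6(W), 7(W); every one is W ⇒ L
n=9: can move to 8, which is L ⇒ W
n=10: can move to 8, which is L ⇒ W
n=11: can move to 0, which is L ⇒ W
n=12: moves to 9(W), 10(W), 11(W); every one is W ⇒ L
n=13: can move to 0, which is L ⇒ W
n=14: can move to 12, which is L ⇒ W
n=15: can move to 12, which is L ⇒ W
n=16: moves to 14(W), 15(W); every one is W ⇒ L
n=17: can move to 0, which is L ⇒ W
n=18: can move to 16, which is L ⇒ W
n=19: can move to 0, which is L ⇒ W
n=20: moves to 15(W), 18(W), 19(W); every one is W ⇒ L
n=21: can move to 20, which is L ⇒ W
n=22: can move to 20, which is L ⇒ W
n=23: can move to 0, which is L ⇒ W
n=24: moves to 21(W), 22(W), 23(W); every one is W ⇒ L
n=25: can move to 20, which is L ⇒ W
n=26: can move to 24, which is L ⇒ W
n=27: can move to 24, which is L ⇒ W
n=28: moves to 21(W), 26(W), 27(W); every one is W ⇒ L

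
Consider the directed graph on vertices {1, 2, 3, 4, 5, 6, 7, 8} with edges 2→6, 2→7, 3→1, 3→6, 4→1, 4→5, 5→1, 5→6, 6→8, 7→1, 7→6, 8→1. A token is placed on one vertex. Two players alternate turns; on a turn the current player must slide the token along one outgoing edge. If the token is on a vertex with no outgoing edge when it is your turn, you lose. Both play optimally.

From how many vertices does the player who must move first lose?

2

Classify positions by backward induction: terminal positions (no move available) are L. From any other position, the mover wins iff some move reaches an L.
Every edge goes from a vertex to one that appears earlier in the order 1, 8, 6, 5, 7, 2, 3, 4, so processing vertices in that order labels each vertex after all of its successors.
1: no outgoing edge → L
8: →1(L), so W
6: →8(W) only, which is W, so L
5: →6(L), so W
7: →6(L), so W
2: →6(L), so W
3: →6(L), so W
4: →1(L), so W
The L vertices are 1, 6; that is 2 in all.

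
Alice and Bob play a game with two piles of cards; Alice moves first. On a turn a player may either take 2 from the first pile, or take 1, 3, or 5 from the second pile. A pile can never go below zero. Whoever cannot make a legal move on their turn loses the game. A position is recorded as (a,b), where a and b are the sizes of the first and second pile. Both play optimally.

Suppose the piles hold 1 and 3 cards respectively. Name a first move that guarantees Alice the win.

Build the W/L table. Terminal = L. A non-terminal position is W if it has a move to some L; otherwise it is L.
No move ever increases a pile, so every position that can arise here has a ≤ 1 and b ≤ 3; it is enough to label the cells with 0 ≤ a ≤ 1 and 0 ≤ b ≤ 3.
Every move lowers a or b (never raises either), so fill the grid row by row in increasing a, and left to right within a row: each cell's successors are then already labelled.
      b=0  b=1  b=2  b=3
a=0:    L    W    L    W
a=1:    L    W    L    W
Cells with no legal move (terminal, hence L): (0,0), (1,0).
The remaining L cells, each justified by listing all of its moves:
(0,2): →(0,1)(W) only, which is W, so L
(1,2): →(1,1)(W) only, which is W, so L
Every other cell has at least one move into one of the L cells above, so it is W.
From (1,3), the L positions reachable in one move are: (1,2), (1,0). Any move reaching one of these is winning.

Move to (1,2).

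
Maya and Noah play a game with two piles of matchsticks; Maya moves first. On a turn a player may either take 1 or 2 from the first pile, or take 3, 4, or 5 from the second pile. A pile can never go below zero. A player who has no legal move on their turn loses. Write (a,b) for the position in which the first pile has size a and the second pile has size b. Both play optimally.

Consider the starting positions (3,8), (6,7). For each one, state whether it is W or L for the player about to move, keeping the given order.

(3,8): L, (6,7): W

Use the standard recursion: the mover loses at a terminal position; elsewhere, the mover wins exactly when some move hands the opponent an L position.
No move ever increases a pile, so every position that can arise here has a ≤ 6 and b ≤ 8; it is enough to label the cells with 0 ≤ a ≤ 6 and 0 ≤ b ≤ 8.
Every move lowers a or b (never raises either), so fill the grid row by row in increasing a, and left to right within a row: each cell's successors are then already labelled.
      b=0  b=1  b=2  b=3  b=4  b=5  b=6  b=7  b=8
a=0:    L    L    L    W    W    W    W    W    L
a=1:    W    W    W    L    L    L    W    W    W
a=2:    W    W    W    W    W    W    L    L    W
a=3:    L    L    L    W    W    W    W    W    L
a=4:    W    W    W    L    L    L    W    W    W
a=5:    W    W    W    W    W    W    L    L    W
a=6:    L    L    L    W    W    W    W    W    L
Cells with no legal move (terminal, hence L): (0,0), (0,1), (0,2).
The remaining L cells, each justified by listing all of its moves:
(0,8): →(0,5)(W), (0,4)(W), (0,3)(W) — all W, so L
(1,3): →(0,3)(W), (1,0)(W) — all W, so L
(1,4): →(0,4)(W), (1,1)(W), (1,0)(W) — all W, so L
(1,5): →(0,5)(W), (1,2)(W), (1,1)(W), (1,0)(W) — all W, so L
(2,6): →(1,6)(W), (0,6)(W), (2,3)(W), (2,2)(W), (2,1)(W) — all W, so L
(2,7): →(1,7)(W), (0,7)(W), (2,4)(W), (2,3)(W), (2,2)(W) — all W, so L
(3,0): →(2,0)(W), (1,0)(W) — all W, so L
(3,1): →(2,1)(W), (1,1)(W) — all W, so L
(3,2): →(2,2)(W), (1,2)(W) — all W, so L
(3,8): →(2,8)(W), (1,8)(W), (3,5)(W), (3,4)(W), (3,3)(W) — all W, so L
(4,3): →(3,3)(W), (2,3)(W), (4,0)(W) — all W, so L
(4,4): →(3,4)(W), (2,4)(W), (4,1)(W), (4,0)(W) — all W, so L
(4,5): →(3,5)(W), (2,5)(W), (4,2)(W), (4,1)(W), (4,0)(W) — all W, so L
(5,6): →(4,6)(W), (3,6)(W), (5,3)(W), (5,2)(W), (5,1)(W) — all W, so L
(5,7): →(4,7)(W), (3,7)(W), (5,4)(W), (5,3)(W), (5,2)(W) — all W, so L
(6,0): →(5,0)(W), (4,0)(W) — all W, so L
(6,1): →(5,1)(W), (4,1)(W) — all W, so L
(6,2): →(5,2)(W), (4,2)(W) — all W, so L
(6,8): →(5,8)(W), (4,8)(W), (6,5)(W), (6,4)(W), (6,3)(W) — all W, so L
Every other cell has at least one move into one of the L cells above, so it is W.
(3,8): one of the L cells justified above, so L
(6,7): the move to (5,7) reaches an L cell, so W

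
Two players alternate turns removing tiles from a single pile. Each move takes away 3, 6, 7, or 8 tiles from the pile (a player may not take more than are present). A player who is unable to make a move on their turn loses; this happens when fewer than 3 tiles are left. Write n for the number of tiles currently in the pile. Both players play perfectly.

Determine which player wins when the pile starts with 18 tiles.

The first player wins.

Compute win/loss labels from the base case upward. A position with no move is L. Any other position is W if it can reach an L in one move, else L.
n=0: no move → L
n=1: no move → L
n=2: no move → L
n=3: reaches L-position 0 → W
n=4: reaches L-position 1 → W
n=5: reaches L-position 2 → W
n=6: reaches L-position 0 → W
n=7: reaches L-position 1 → W
n=8: reaches L-position 2 → W
n=9: reaches L-position 2 → W
n=10: reaches L-position 2 → W
n=11: only reaches 8(W), 5(W), 4(W), 3(W), all W → L
n=12: only reaches 9(W), 6(W), 5(W), 4(W), all W → L
n=13: only reaches 10(W), 7(W), 6(W), 5(W), all W → L
n=14: reaches L-position 11 → W
n=15: reaches L-position 12 → W
n=16: reaches L-position 13 → W
n=17: reaches L-position 11 → W
n=18: reaches L-position 12 → W
From 18 the player to move can remove 6, leaving 12, reaching an L position.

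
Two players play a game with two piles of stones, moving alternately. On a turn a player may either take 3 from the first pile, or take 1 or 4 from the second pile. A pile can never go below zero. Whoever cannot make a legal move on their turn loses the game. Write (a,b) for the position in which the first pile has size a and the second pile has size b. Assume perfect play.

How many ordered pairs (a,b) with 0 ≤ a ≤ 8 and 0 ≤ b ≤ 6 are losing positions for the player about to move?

Classify positions by backward induction: terminal positions (no move available) are L. From any other position, the mover wins iff some move reaches an L.
Every move lowers a or b (never raises either), so fill the grid row by row in increasing a, and left to right within a row: each cell's successors are then already labelled.
      b=0  b=1  b=2  b=3  b=4  b=5  b=6
a=0:    L    W    L    W    W    L    W
a=1:    L    W    L    W    W    L    W
a=2:    L    W    L    W    W    L    W
a=3:    W    L    W    L    W    W    L
a=4:    W    L    W    L    W    W    L
a=5:    W    L    W    L    W    W    L
a=6:    L    W    L    W    W    L    W
a=7:    L    W    L    W    W    L    W
a=8:    L    W    L    W    W    L    W
Cells with no legal move (terminal, hence L): (0,0), (1,0), (2,0).
The remaining L cells, each justified by listing all of its moves:
(0,2): only reaches (0,1)(W), which is W → L
(0,5): only reaches (0,4)(W), (0,1)(W), all W → L
(1,2): only reaches (1,1)(W), which is W → L
(1,5): only reaches (1,4)(W), (1,1)(W), all W → L
(2,2): only reaches (2,1)(W), which is W → L
(2,5): only reaches (2,4)(W), (2,1)(W), all W → L
(3,1): only reaches (0,1)(W), (3,0)(W), all W → L
(3,3): only reaches (0,3)(W), (3,2)(W), all W → L
(3,6): only reaches (0,6)(W), (3,5)(W), (3,2)(W), all W → L
(4,1): only reaches (1,1)(W), (4,0)(W), all W → L
(4,3): only reaches (1,3)(W), (4,2)(W), all W → L
(4,6): only reaches (1,6)(W), (4,5)(W), (4,2)(W), all W → L
(5,1): only reaches (2,1)(W), (5,0)(W), all W → L
(5,3): only reaches (2,3)(W), (5,2)(W), all W → L
(5,6): only reaches (2,6)(W), (5,5)(W), (5,2)(W), all W → L
(6,0): only reaches (3,0)(W), which is W → L
(6,2): only reaches (3,2)(W), (6,1)(W), all W → L
(6,5): only reaches (3,5)(W), (6,4)(W), (6,1)(W), all W → L
(7,0): only reaches (4,0)(W), which is W → L
(7,2): only reaches (4,2)(W), (7,1)(W), all W → L
(7,5): only reaches (4,5)(W), (7,4)(W), (7,1)(W), all W → L
(8,0): only reaches (5,0)(W), which is W → L
(8,2): only reaches (5,2)(W), (8,1)(W), all W → L
(8,5): only reaches (5,5)(W), (8,4)(W), (8,1)(W), all W → L
Every other cell has at least one move into one of the L cells above, so it is W.
L cells per row: a=0: 3, a=1: 3, a=2: 3, a=3: 3, a=4: 3, a=5: 3, a=6: 3, a=7: 3, a=8: 3; total 27.

27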